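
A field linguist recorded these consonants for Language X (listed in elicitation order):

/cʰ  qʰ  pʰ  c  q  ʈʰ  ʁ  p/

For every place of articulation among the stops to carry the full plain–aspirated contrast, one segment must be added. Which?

place of articulation  plain     aspirated
bilabial          p         pʰ      
retroflex         —         ʈʰ      
palatal           c         cʰ      
uvular            q         qʰ      
The retroflex row has no plain member, so the gap is the plain retroflex stop /ʈ/.

/ʈ/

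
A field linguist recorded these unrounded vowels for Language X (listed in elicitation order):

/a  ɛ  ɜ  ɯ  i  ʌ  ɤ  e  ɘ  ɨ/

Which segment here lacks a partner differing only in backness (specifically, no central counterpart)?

/a/

High: /i/ ~ /ɨ/ ~ /ɯ/
High-mid: /e/ ~ /ɘ/ ~ /ɤ/
Low-mid: /ɛ/ ~ /ɜ/ ~ /ʌ/
Low: only /a/ (front); no central partner.
So /a/ is the unpaired segment.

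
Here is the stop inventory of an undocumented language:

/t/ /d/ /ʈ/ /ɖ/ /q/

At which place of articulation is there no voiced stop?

uvular

Voiceless: /t/ (alveolar), /ʈ/ (retroflex), /q/ (uvular).
Voiced: /d/ (alveolar), /ɖ/ (retroflex).
Every place of articulation has a voiced member except uvular, where /ɢ/ would be expected.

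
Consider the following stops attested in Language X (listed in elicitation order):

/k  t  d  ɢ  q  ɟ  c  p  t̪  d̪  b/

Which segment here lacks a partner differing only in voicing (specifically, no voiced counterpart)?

Bilabial: /p/ ~ /b/
Dental: /t̪/ ~ /d̪/
Alveolar: /t/ ~ /d/
Palatal: /c/ ~ /ɟ/
Uvular: /q/ ~ /ɢ/
Velar: only /k/ (voiceless); no voiced partner.
So /k/ is the unpaired segment.

/k/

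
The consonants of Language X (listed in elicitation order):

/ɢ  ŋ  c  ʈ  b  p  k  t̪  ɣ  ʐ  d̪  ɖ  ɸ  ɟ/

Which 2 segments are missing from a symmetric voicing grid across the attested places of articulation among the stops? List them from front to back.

/ɡ/, /q/

bilabial: voiceless /p/, voiced /b/.
dental: voiceless /t̪/, voiced /d̪/.
retroflex: voiceless /ʈ/, voiced /ɖ/.
palatal: voiceless /c/, voiced /ɟ/.
velar: voiceless /k/, voiced —.
uvular: voiceless —, voiced /ɢ/.
Gaps, from front to back: velar lacks voiced (/ɡ/); uvular lacks voiceless (/q/).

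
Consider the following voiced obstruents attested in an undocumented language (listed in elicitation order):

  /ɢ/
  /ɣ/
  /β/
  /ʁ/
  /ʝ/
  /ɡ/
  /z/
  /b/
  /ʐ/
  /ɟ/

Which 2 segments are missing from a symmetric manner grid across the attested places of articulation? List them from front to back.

Stop: /b/ (bilabial), /ɟ/ (palatal), /ɡ/ (velar), /ɢ/ (uvular).
Fricative: /β/ (bilabial), /z/ (alveolar), /ʐ/ (retroflex), /ʝ/ (palatal), /ɣ/ (velar), /ʁ/ (uvular).
Gaps, from front to back: alveolar lacks stop (/d/); retroflex lacks stop (/ɖ/).

/d/, /ɖ/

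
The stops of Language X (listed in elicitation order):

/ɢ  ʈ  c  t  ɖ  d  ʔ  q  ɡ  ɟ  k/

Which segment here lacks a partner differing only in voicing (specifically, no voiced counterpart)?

Alveolar: /t/ ~ /d/
Retroflex: /ʈ/ ~ /ɖ/
Palatal: /c/ ~ /ɟ/
Velar: /k/ ~ /ɡ/
Uvular: /q/ ~ /ɢ/
Glottal: only /ʔ/ (voiceless); no voiced partner.
So /ʔ/ is the unpaired segment.

/ʔ/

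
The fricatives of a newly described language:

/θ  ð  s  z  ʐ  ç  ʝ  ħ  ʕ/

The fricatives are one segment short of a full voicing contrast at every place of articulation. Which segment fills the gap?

Voiceless: /θ/ (dental), /s/ (alveolar), /ç/ (palatal), /ħ/ (pharyngeal).
Voiced: /ð/ (dental), /z/ (alveolar), /ʐ/ (retroflex), /ʝ/ (palatal), /ʕ/ (pharyngeal).
The retroflex row has no voiceless member, so the gap is the voiceless retroflex fricative /ʂ/.

/ʂ/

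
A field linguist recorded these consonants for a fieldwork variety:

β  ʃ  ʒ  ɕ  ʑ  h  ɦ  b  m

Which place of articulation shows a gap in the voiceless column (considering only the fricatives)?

bilabial

place of articulation  voiceless  voiced  
bilabial          —         β       
postalveolar      ʃ         ʒ       
alveolo-palatal   ɕ         ʑ       
glottal           h         ɦ       
Every place of articulation has a voiceless member except bilabial, where /ɸ/ would be expected.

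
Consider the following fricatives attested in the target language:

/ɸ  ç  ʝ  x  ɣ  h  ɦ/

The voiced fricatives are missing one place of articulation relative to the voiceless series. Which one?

bilabial

place of articulation  voiceless  voiced  
bilabial          ɸ         —       
palatal           ç         ʝ       
velar             x         ɣ       
glottal           h         ɦ       
Every place of articulation has a voiced member except bilabial, where /β/ would be expected.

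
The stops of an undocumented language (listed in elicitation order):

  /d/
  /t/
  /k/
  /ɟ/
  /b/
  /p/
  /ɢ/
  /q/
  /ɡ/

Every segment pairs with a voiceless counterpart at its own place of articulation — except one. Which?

/ɟ/

Bilabial: /p/ ~ /b/
Alveolar: /t/ ~ /d/
Velar: /k/ ~ /ɡ/
Uvular: /q/ ~ /ɢ/
Palatal: only /ɟ/ (voiced); no voiceless partner.
So /ɟ/ is the unpaired segment.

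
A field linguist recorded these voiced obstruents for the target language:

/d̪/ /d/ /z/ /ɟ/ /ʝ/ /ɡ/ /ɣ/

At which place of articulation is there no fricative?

dental: stop /d̪/, fricative —.
alveolar: stop /d/, fricative /z/.
palatal: stop /ɟ/, fricative /ʝ/.
velar: stop /ɡ/, fricative /ɣ/.
Every place of articulation has a fricative member except dental, where /ð/ would be expected.

dental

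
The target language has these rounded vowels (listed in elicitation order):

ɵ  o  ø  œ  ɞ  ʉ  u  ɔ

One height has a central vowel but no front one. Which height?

high: front —, central /ʉ/, back /u/.
high-mid: front /ø/, central /ɵ/, back /o/.
low-mid: front /œ/, central /ɞ/, back /ɔ/.
Every height has a front member except high, where /y/ would be expected.

high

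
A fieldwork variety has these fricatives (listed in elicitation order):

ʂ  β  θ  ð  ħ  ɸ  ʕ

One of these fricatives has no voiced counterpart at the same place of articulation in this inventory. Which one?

Bilabial: /ɸ/ ~ /β/
Dental: /θ/ ~ /ð/
Pharyngeal: /ħ/ ~ /ʕ/
Retroflex: only /ʂ/ (voiceless); no voiced partner.
So /ʂ/ is the unpaired segment.

/ʂ/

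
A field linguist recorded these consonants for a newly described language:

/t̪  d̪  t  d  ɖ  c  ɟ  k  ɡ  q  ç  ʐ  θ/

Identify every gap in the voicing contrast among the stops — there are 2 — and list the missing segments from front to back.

/ʈ/, /ɢ/

dental: voiceless /t̪/, voiced /d̪/.
alveolar: voiceless /t/, voiced /d/.
retroflex: voiceless —, voiced /ɖ/.
palatal: voiceless /c/, voiced /ɟ/.
velar: voiceless /k/, voiced /ɡ/.
uvular: voiceless /q/, voiced —.
Gaps, from front to back: retroflex lacks voiceless (/ʈ/); uvular lacks voiced (/ɢ/).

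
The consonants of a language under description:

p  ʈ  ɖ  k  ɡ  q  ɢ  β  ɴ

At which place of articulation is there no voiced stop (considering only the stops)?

bilabial

bilabial: voiceless /p/, voiced —.
retroflex: voiceless /ʈ/, voiced /ɖ/.
velar: voiceless /k/, voiced /ɡ/.
uvular: voiceless /q/, voiced /ɢ/.
Every place of articulation has a voiced member except bilabial, where /b/ would be expected.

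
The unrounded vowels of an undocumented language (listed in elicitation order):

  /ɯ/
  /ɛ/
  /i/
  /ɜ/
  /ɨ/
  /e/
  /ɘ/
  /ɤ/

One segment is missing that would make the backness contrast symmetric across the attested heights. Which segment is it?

/ʌ/

high: front /i/, central /ɨ/, back /ɯ/.
high-mid: front /e/, central /ɘ/, back /ɤ/.
low-mid: front /ɛ/, central /ɜ/, back —.
The low-mid row has no back member, so the gap is the low-mid back unrounded vowel /ʌ/.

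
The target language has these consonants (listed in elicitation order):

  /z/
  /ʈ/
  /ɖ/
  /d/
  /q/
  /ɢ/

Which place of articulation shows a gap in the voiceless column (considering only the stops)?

alveolar

alveolar: voiceless —, voiced /d/.
retroflex: voiceless /ʈ/, voiced /ɖ/.
uvular: voiceless /q/, voiced /ɢ/.
Every place of articulation has a voiceless member except alveolar, where /t/ would be expected.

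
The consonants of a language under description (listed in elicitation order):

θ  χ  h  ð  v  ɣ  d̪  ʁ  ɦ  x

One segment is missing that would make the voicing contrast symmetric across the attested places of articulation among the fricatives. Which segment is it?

/f/

place of articulation  voiceless  voiced  
labiodental       —         v       
dental            θ         ð       
velar             x         ɣ       
uvular            χ         ʁ       
glottal           h         ɦ       
The labiodental row has no voiceless member, so the gap is the voiceless labiodental fricative /f/.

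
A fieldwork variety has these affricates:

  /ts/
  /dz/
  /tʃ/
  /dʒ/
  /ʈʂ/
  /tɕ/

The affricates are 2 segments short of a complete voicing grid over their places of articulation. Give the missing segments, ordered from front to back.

alveolar: voiceless /ts/, voiced /dz/.
postalveolar: voiceless /tʃ/, voiced /dʒ/.
retroflex: voiceless /ʈʂ/, voiced —.
alveolo-palatal: voiceless /tɕ/, voiced —.
Gaps, from front to back: retroflex lacks voiced (/ɖʐ/); alveolo-palatal lacks voiced (/dʑ/).

/ɖʐ/, /dʑ/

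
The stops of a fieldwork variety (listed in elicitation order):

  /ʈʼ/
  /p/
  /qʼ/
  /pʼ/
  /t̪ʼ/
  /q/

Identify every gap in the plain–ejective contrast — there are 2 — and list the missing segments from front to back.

/t̪/, /ʈ/

Plain: /p/ (bilabial), /q/ (uvular).
Ejective: /pʼ/ (bilabial), /t̪ʼ/ (dental), /ʈʼ/ (retroflex), /qʼ/ (uvular).
Gaps, from front to back: dental lacks plain (/t̪/); retroflex lacks plain (/ʈ/).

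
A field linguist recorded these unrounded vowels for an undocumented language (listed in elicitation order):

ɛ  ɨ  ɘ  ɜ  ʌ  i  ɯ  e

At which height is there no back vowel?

high-mid

high: front /i/, central /ɨ/, back /ɯ/.
high-mid: front /e/, central /ɘ/, back —.
low-mid: front /ɛ/, central /ɜ/, back /ʌ/.
Every height has a back member except high-mid, where /ɤ/ would be expected.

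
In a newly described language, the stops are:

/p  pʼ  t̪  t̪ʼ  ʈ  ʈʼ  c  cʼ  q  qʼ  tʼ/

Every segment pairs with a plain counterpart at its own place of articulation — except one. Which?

/tʼ/

Bilabial: /p/ ~ /pʼ/
Dental: /t̪/ ~ /t̪ʼ/
Retroflex: /ʈ/ ~ /ʈʼ/
Palatal: /c/ ~ /cʼ/
Uvular: /q/ ~ /qʼ/
Alveolar: only /tʼ/ (ejective); no plain partner.
So /tʼ/ is the unpaired segment.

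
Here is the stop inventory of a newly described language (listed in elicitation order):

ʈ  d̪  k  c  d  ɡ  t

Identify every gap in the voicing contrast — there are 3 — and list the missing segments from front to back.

/t̪/, /ɖ/, /ɟ/

dental: voiceless —, voiced /d̪/.
alveolar: voiceless /t/, voiced /d/.
retroflex: voiceless /ʈ/, voiced —.
palatal: voiceless /c/, voiced —.
velar: voiceless /k/, voiced /ɡ/.
Gaps, from front to back: dental lacks voiceless (/t̪/); retroflex lacks voiced (/ɖ/); palatal lacks voiced (/ɟ/).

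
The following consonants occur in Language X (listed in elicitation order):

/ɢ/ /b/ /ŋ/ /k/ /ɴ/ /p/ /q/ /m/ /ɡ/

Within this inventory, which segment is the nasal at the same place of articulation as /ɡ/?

/ŋ/

/ɡ/ is a voiced velar stop.
The nasal at the same place is a velar nasal — in this inventory, /ŋ/.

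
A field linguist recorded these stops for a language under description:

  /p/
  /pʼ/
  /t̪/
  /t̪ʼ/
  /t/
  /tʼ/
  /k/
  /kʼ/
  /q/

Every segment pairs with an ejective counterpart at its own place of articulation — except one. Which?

/q/

Bilabial: /p/ ~ /pʼ/
Dental: /t̪/ ~ /t̪ʼ/
Alveolar: /t/ ~ /tʼ/
Velar: /k/ ~ /kʼ/
Uvular: only /q/ (plain); no ejective partner.
So /q/ is the unpaired segment.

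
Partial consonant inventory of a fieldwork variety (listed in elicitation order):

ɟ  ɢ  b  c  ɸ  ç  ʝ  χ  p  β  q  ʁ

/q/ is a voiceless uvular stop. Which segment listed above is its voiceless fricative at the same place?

The voiceless fricative at the same place is a voiceless uvular fricative — in this inventory, /χ/.

/χ/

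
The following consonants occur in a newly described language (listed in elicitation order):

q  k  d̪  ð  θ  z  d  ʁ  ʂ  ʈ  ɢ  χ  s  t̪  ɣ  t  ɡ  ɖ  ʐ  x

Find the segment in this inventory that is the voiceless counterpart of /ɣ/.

/ɣ/ is a voiced velar fricative.
The voiceless counterpart is a voiceless velar fricative — in this inventory, /x/.

/x/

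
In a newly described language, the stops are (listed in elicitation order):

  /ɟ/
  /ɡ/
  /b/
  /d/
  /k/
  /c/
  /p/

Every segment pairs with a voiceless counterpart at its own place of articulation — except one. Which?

Bilabial: /p/ ~ /b/
Palatal: /c/ ~ /ɟ/
Velar: /k/ ~ /ɡ/
Alveolar: only /d/ (voiced); no voiceless partner.
So /d/ is the unpaired segment.

/d/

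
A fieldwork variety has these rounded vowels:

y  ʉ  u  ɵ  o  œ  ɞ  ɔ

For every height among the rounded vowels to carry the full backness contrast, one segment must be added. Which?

Front: /y/ (high), /œ/ (low-mid).
Central: /ʉ/ (high), /ɵ/ (high-mid), /ɞ/ (low-mid).
Back: /u/ (high), /o/ (high-mid), /ɔ/ (low-mid).
The high-mid row has no front member, so the gap is the high-mid front rounded vowel /ø/.

/ø/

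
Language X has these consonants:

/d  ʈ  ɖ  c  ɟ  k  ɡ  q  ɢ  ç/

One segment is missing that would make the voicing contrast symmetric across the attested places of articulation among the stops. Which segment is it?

/t/

place of articulation  voiceless  voiced  
alveolar          —         d       
retroflex         ʈ         ɖ       
palatal           c         ɟ       
velar             k         ɡ       
uvular            q         ɢ       
The alveolar row has no voiceless member, so the gap is the voiceless alveolar stop /t/.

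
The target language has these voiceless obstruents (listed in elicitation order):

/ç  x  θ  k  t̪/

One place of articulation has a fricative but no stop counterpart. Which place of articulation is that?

palatal

place of articulation  stop      fricative
dental            t̪        θ       
palatal           —         ç       
velar             k         x       
Every place of articulation has a stop member except palatal, where /c/ would be expected.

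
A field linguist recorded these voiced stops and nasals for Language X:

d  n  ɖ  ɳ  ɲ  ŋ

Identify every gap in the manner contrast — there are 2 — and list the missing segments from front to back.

/ɟ/, /ɡ/

Oral stop: /d/ (alveolar), /ɖ/ (retroflex).
Nasal: /n/ (alveolar), /ɳ/ (retroflex), /ɲ/ (palatal), /ŋ/ (velar).
Gaps, from front to back: palatal lacks oral stop (/ɟ/); velar lacks oral stop (/ɡ/).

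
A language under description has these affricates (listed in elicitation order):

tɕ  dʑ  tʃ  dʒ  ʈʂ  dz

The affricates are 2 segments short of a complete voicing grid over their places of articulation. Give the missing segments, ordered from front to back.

/ts/, /ɖʐ/

place of articulation  voiceless  voiced  
alveolar          —         dz      
postalveolar      tʃ        dʒ      
retroflex         ʈʂ        —       
alveolo-palatal   tɕ        dʑ      
Gaps, from front to back: alveolar lacks voiceless (/ts/); retroflex lacks voiced (/ɖʐ/).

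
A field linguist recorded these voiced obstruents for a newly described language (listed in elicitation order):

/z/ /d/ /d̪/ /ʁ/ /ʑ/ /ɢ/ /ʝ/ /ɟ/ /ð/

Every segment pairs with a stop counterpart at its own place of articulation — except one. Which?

Dental: /d̪/ ~ /ð/
Alveolar: /d/ ~ /z/
Palatal: /ɟ/ ~ /ʝ/
Uvular: /ɢ/ ~ /ʁ/
Alveolo-palatal: only /ʑ/ (fricative); no stop partner.
So /ʑ/ is the unpaired segment.

/ʑ/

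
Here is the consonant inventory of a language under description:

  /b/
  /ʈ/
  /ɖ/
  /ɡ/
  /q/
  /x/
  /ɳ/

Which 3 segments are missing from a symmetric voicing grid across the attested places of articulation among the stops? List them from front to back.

/p/, /k/, /ɢ/

bilabial: voiceless —, voiced /b/.
retroflex: voiceless /ʈ/, voiced /ɖ/.
velar: voiceless —, voiced /ɡ/.
uvular: voiceless /q/, voiced —.
Gaps, from front to back: bilabial lacks voiceless (/p/); velar lacks voiceless (/k/); uvular lacks voiced (/ɢ/).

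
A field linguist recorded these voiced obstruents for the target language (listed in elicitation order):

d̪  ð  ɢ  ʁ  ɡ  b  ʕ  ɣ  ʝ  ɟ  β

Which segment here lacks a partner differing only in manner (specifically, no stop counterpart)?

Bilabial: /b/ ~ /β/
Dental: /d̪/ ~ /ð/
Palatal: /ɟ/ ~ /ʝ/
Velar: /ɡ/ ~ /ɣ/
Uvular: /ɢ/ ~ /ʁ/
Pharyngeal: only /ʕ/ (fricative); no stop partner.
So /ʕ/ is the unpaired segment.

/ʕ/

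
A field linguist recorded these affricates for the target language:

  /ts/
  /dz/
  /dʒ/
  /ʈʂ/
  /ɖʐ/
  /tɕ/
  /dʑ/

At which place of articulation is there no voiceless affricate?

postalveolar

place of articulation  voiceless  voiced  
alveolar          ts        dz      
postalveolar      —         dʒ      
retroflex         ʈʂ        ɖʐ      
alveolo-palatal   tɕ        dʑ      
Every place of articulation has a voiceless member except postalveolar, where /tʃ/ would be expected.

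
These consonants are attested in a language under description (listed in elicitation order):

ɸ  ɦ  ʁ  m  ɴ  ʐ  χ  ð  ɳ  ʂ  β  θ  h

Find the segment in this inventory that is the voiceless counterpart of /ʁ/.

/ʁ/ is a voiced uvular fricative.
The voiceless counterpart is a voiceless uvular fricative — in this inventory, /χ/.

/χ/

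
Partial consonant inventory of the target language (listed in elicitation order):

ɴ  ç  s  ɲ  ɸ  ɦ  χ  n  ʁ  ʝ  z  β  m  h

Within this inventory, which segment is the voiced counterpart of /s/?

/s/ is a voiceless alveolar fricative.
The voiced counterpart is a voiced alveolar fricative — in this inventory, /z/.

/z/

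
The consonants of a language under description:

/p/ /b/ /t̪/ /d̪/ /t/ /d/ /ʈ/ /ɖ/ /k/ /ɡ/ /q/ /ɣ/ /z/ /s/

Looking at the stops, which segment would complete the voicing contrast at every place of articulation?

place of articulation  voiceless  voiced  
bilabial          p         b       
dental            t̪        d̪      
alveolar          t         d       
retroflex         ʈ         ɖ       
velar             k         ɡ       
uvular            q         —       
The uvular row has no voiced member, so the gap is the voiced uvular stop /ɢ/.

/ɢ/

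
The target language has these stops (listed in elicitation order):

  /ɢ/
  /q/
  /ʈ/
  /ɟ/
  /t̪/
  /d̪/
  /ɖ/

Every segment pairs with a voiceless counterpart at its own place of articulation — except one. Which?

/ɟ/

Dental: /t̪/ ~ /d̪/
Retroflex: /ʈ/ ~ /ɖ/
Uvular: /q/ ~ /ɢ/
Palatal: only /ɟ/ (voiced); no voiceless partner.
So /ɟ/ is the unpaired segment.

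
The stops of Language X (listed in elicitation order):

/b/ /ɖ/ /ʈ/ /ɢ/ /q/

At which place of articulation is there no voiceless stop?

bilabial

place of articulation  voiceless  voiced  
bilabial          —         b       
retroflex         ʈ         ɖ       
uvular            q         ɢ       
Every place of articulation has a voiceless member except bilabial, where /p/ would be expected.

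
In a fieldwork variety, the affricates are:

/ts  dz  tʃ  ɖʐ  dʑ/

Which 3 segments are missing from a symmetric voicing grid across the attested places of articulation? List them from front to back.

/dʒ/, /ʈʂ/, /tɕ/

place of articulation  voiceless  voiced  
alveolar          ts        dz      
postalveolar      tʃ        —       
retroflex         —         ɖʐ      
alveolo-palatal   —         dʑ      
Gaps, from front to back: postalveolar lacks voiced (/dʒ/); retroflex lacks voiceless (/ʈʂ/); alveolo-palatal lacks voiceless (/tɕ/).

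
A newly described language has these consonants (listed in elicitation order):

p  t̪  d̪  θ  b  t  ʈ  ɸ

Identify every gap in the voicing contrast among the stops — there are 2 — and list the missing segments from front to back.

place of articulation  voiceless  voiced  
bilabial          p         b       
dental            t̪        d̪      
alveolar          t         —       
retroflex         ʈ         —       
Gaps, from front to back: alveolar lacks voiced (/d/); retroflex lacks voiced (/ɖ/).

/d/, /ɖ/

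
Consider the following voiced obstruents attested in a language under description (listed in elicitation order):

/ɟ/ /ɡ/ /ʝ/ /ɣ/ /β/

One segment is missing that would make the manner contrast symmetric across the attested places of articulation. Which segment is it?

/b/

place of articulation  stop      fricative
bilabial          —         β       
palatal           ɟ         ʝ       
velar             ɡ         ɣ       
The bilabial row has no stop member, so the gap is the bilabial stop /b/.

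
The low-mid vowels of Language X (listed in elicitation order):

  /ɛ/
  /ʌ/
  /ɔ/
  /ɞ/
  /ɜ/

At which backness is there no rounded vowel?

front

Unrounded: /ɛ/ (front), /ɜ/ (central), /ʌ/ (back).
Rounded: /ɞ/ (central), /ɔ/ (back).
Every backness has a rounded member except front, where /œ/ would be expected.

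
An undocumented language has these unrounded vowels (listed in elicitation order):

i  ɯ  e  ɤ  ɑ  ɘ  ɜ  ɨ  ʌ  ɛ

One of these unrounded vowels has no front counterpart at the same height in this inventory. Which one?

High: /i/ ~ /ɨ/ ~ /ɯ/
High-mid: /e/ ~ /ɘ/ ~ /ɤ/
Low-mid: /ɛ/ ~ /ɜ/ ~ /ʌ/
Low: only /ɑ/ (back); no front partner.
So /ɑ/ is the unpaired segment.

/ɑ/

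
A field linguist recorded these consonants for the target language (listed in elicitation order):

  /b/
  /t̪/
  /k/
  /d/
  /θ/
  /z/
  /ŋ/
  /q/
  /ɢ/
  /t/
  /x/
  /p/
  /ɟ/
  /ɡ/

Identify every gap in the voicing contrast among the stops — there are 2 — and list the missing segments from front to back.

bilabial: voiceless /p/, voiced /b/.
dental: voiceless /t̪/, voiced —.
alveolar: voiceless /t/, voiced /d/.
palatal: voiceless —, voiced /ɟ/.
velar: voiceless /k/, voiced /ɡ/.
uvular: voiceless /q/, voiced /ɢ/.
Gaps, from front to back: dental lacks voiced (/d̪/); palatal lacks voiceless (/c/).

/d̪/, /c/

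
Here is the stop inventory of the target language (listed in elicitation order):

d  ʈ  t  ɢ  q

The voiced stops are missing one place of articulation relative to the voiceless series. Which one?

Voiceless: /t/ (alveolar), /ʈ/ (retroflex), /q/ (uvular).
Voiced: /d/ (alveolar), /ɢ/ (uvular).
Every place of articulation has a voiced member except retroflex, where /ɖ/ would be expected.

retroflex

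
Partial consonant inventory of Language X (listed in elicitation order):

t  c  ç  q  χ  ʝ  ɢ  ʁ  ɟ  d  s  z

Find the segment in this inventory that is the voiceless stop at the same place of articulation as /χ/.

/q/

/χ/ is a voiceless uvular fricative.
The voiceless stop at the same place is a voiceless uvular stop — in this inventory, /q/.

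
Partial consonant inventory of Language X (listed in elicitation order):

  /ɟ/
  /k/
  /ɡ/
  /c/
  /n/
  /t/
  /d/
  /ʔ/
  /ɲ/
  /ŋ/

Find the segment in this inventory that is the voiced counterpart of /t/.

/t/ is a voiceless alveolar stop.
The voiced counterpart is a voiced alveolar stop — in this inventory, /d/.

/d/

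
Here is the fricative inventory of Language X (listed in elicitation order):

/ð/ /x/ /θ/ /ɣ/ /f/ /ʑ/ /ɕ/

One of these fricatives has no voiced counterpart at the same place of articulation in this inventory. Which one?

Dental: /θ/ ~ /ð/
Alveolo-palatal: /ɕ/ ~ /ʑ/
Velar: /x/ ~ /ɣ/
Labiodental: only /f/ (voiceless); no voiced partner.
So /f/ is the unpaired segment.

/f/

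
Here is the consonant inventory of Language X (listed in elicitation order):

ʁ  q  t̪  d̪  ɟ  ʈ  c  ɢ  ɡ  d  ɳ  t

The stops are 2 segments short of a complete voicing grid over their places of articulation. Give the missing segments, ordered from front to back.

Voiceless: /t̪/ (dental), /t/ (alveolar), /ʈ/ (retroflex), /c/ (palatal), /q/ (uvular).
Voiced: /d̪/ (dental), /d/ (alveolar), /ɟ/ (palatal), /ɡ/ (velar), /ɢ/ (uvular).
Gaps, from front to back: retroflex lacks voiced (/ɖ/); velar lacks voiceless (/k/).

/ɖ/, /k/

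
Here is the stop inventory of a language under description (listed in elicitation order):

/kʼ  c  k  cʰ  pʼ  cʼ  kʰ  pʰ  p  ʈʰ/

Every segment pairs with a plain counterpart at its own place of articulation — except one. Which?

/ʈʰ/

Bilabial: /p/ ~ /pʰ/ ~ /pʼ/
Palatal: /c/ ~ /cʰ/ ~ /cʼ/
Velar: /k/ ~ /kʰ/ ~ /kʼ/
Retroflex: only /ʈʰ/ (aspirated); no plain partner.
So /ʈʰ/ is the unpaired segment.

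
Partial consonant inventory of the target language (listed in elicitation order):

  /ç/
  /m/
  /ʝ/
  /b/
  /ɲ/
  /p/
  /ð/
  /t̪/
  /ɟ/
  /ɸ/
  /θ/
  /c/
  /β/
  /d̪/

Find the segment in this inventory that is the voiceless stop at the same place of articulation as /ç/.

/ç/ is a voiceless palatal fricative.
The voiceless stop at the same place is a voiceless palatal stop — in this inventory, /c/.

/c/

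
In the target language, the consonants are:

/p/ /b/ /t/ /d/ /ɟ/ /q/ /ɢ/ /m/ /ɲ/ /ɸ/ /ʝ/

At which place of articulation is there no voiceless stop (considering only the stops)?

bilabial: voiceless /p/, voiced /b/.
alveolar: voiceless /t/, voiced /d/.
palatal: voiceless —, voiced /ɟ/.
uvular: voiceless /q/, voiced /ɢ/.
Every place of articulation has a voiceless member except palatal, where /c/ would be expected.

palatal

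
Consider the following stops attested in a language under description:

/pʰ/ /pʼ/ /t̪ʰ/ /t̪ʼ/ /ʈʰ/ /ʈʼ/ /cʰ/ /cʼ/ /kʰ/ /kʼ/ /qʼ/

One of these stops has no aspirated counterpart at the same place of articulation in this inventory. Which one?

/qʼ/

Bilabial: /pʰ/ ~ /pʼ/
Dental: /t̪ʰ/ ~ /t̪ʼ/
Retroflex: /ʈʰ/ ~ /ʈʼ/
Palatal: /cʰ/ ~ /cʼ/
Velar: /kʰ/ ~ /kʼ/
Uvular: only /qʼ/ (ejective); no aspirated partner.
So /qʼ/ is the unpaired segment.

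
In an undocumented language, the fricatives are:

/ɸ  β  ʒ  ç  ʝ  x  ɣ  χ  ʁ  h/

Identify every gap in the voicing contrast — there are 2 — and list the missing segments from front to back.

place of articulation  voiceless  voiced  
bilabial          ɸ         β       
postalveolar      —         ʒ       
palatal           ç         ʝ       
velar             x         ɣ       
uvular            χ         ʁ       
glottal           h         —       
Gaps, from front to back: postalveolar lacks voiceless (/ʃ/); glottal lacks voiced (/ɦ/).

/ʃ/, /ɦ/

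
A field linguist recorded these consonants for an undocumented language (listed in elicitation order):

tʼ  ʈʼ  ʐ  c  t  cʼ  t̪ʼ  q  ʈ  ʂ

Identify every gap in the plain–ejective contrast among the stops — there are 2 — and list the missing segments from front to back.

dental: plain —, ejective /t̪ʼ/.
alveolar: plain /t/, ejective /tʼ/.
retroflex: plain /ʈ/, ejective /ʈʼ/.
palatal: plain /c/, ejective /cʼ/.
uvular: plain /q/, ejective —.
Gaps, from front to back: dental lacks plain (/t̪/); uvular lacks ejective (/qʼ/).

/t̪/, /qʼ/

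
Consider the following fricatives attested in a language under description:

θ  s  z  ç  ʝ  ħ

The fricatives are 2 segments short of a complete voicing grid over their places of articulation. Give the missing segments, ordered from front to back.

dental: voiceless /θ/, voiced —.
alveolar: voiceless /s/, voiced /z/.
palatal: voiceless /ç/, voiced /ʝ/.
pharyngeal: voiceless /ħ/, voiced —.
Gaps, from front to back: dental lacks voiced (/ð/); pharyngeal lacks voiced (/ʕ/).

/ð/, /ʕ/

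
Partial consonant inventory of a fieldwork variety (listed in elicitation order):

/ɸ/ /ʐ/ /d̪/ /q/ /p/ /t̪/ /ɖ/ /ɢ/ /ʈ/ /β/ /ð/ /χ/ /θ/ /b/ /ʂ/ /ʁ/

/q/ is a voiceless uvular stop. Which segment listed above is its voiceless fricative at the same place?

The voiceless fricative at the same place is a voiceless uvular fricative — in this inventory, /χ/.

/χ/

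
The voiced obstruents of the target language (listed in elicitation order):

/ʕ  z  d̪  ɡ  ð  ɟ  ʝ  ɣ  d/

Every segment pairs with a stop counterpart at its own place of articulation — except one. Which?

Dental: /d̪/ ~ /ð/
Alveolar: /d/ ~ /z/
Palatal: /ɟ/ ~ /ʝ/
Velar: /ɡ/ ~ /ɣ/
Pharyngeal: only /ʕ/ (fricative); no stop partner.
So /ʕ/ is the unpaired segment.

/ʕ/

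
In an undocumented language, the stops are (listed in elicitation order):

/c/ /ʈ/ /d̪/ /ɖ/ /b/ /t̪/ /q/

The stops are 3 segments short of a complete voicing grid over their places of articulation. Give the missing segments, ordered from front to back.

/p/, /ɟ/, /ɢ/

bilabial: voiceless —, voiced /b/.
dental: voiceless /t̪/, voiced /d̪/.
retroflex: voiceless /ʈ/, voiced /ɖ/.
palatal: voiceless /c/, voiced —.
uvular: voiceless /q/, voiced —.
Gaps, from front to back: bilabial lacks voiceless (/p/); palatal lacks voiced (/ɟ/); uvular lacks voiced (/ɢ/).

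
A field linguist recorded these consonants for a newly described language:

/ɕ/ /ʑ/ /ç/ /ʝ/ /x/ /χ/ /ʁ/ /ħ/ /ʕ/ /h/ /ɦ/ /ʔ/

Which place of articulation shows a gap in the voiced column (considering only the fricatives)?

velar

alveolo-palatal: voiceless /ɕ/, voiced /ʑ/.
palatal: voiceless /ç/, voiced /ʝ/.
velar: voiceless /x/, voiced —.
uvular: voiceless /χ/, voiced /ʁ/.
pharyngeal: voiceless /ħ/, voiced /ʕ/.
glottal: voiceless /h/, voiced /ɦ/.
Every place of articulation has a voiced member except velar, where /ɣ/ would be expected.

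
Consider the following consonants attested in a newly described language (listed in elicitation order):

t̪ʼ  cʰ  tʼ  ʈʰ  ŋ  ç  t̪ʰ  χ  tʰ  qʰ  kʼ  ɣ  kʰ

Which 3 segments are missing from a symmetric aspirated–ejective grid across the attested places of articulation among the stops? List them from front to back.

dental: aspirated /t̪ʰ/, ejective /t̪ʼ/.
alveolar: aspirated /tʰ/, ejective /tʼ/.
retroflex: aspirated /ʈʰ/, ejective —.
palatal: aspirated /cʰ/, ejective —.
velar: aspirated /kʰ/, ejective /kʼ/.
uvular: aspirated /qʰ/, ejective —.
Gaps, from front to back: retroflex lacks ejective (/ʈʼ/); palatal lacks ejective (/cʼ/); uvular lacks ejective (/qʼ/).

/ʈʼ/, /cʼ/, /qʼ/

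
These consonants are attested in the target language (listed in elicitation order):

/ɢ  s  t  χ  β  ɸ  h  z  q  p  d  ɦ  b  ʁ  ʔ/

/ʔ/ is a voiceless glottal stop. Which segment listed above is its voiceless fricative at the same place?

The voiceless fricative at the same place is a voiceless glottal fricative — in this inventory, /h/.

/h/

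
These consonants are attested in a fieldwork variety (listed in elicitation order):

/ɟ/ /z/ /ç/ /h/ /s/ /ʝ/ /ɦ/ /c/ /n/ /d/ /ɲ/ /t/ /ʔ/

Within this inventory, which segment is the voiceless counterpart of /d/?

/t/

/d/ is a voiced alveolar stop.
The voiceless counterpart is a voiceless alveolar stop — in this inventory, /t/.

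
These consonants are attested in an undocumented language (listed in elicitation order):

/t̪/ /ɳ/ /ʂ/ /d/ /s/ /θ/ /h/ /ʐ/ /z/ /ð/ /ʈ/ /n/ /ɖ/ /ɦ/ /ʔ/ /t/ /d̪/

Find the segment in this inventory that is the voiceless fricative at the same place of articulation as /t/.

/t/ is a voiceless alveolar stop.
The voiceless fricative at the same place is a voiceless alveolar fricative — in this inventory, /s/.

/s/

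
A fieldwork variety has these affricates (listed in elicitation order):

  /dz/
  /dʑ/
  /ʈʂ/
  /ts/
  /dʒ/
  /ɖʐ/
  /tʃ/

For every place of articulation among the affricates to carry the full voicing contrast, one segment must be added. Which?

Voiceless: /ts/ (alveolar), /tʃ/ (postalveolar), /ʈʂ/ (retroflex).
Voiced: /dz/ (alveolar), /dʒ/ (postalveolar), /ɖʐ/ (retroflex), /dʑ/ (alveolo-palatal).
The alveolo-palatal row has no voiceless member, so the gap is the voiceless alveolo-palatal affricate /tɕ/.

/tɕ/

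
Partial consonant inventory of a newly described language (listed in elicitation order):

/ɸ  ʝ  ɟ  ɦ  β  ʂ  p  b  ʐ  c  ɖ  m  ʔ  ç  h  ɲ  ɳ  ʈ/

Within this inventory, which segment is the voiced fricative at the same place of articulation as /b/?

/b/ is a voiced bilabial stop.
The voiced fricative at the same place is a voiced bilabial fricative — in this inventory, /β/.

/β/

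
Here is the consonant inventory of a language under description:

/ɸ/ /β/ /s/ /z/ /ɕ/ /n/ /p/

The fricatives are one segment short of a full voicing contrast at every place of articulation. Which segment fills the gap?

/ʑ/

place of articulation  voiceless  voiced  
bilabial          ɸ         β       
alveolar          s         z       
alveolo-palatal   ɕ         —       
The alveolo-palatal row has no voiced member, so the gap is the voiced alveolo-palatal fricative /ʑ/.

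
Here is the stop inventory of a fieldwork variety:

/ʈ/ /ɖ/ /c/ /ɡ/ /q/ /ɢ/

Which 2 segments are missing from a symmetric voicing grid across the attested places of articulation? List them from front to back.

/ɟ/, /k/

retroflex: voiceless /ʈ/, voiced /ɖ/.
palatal: voiceless /c/, voiced —.
velar: voiceless —, voiced /ɡ/.
uvular: voiceless /q/, voiced /ɢ/.
Gaps, from front to back: palatal lacks voiced (/ɟ/); velar lacks voiceless (/k/).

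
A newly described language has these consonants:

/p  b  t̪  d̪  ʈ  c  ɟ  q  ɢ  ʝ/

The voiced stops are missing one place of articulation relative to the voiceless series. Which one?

place of articulation  voiceless  voiced  
bilabial          p         b       
dental            t̪        d̪      
retroflex         ʈ         —       
palatal           c         ɟ       
uvular            q         ɢ       
Every place of articulation has a voiced member except retroflex, where /ɖ/ would be expected.

retroflex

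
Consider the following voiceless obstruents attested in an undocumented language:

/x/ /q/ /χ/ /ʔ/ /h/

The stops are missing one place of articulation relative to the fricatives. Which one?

velar

place of articulation  stop      fricative
velar             —         x       
uvular            q         χ       
glottal           ʔ         h       
Every place of articulation has a stop member except velar, where /k/ would be expected.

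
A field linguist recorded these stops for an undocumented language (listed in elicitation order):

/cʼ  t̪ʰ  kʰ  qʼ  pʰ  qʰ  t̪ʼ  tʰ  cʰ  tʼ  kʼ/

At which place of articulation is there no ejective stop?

bilabial

bilabial: aspirated /pʰ/, ejective —.
dental: aspirated /t̪ʰ/, ejective /t̪ʼ/.
alveolar: aspirated /tʰ/, ejective /tʼ/.
palatal: aspirated /cʰ/, ejective /cʼ/.
velar: aspirated /kʰ/, ejective /kʼ/.
uvular: aspirated /qʰ/, ejective /qʼ/.
Every place of articulation has an ejective member except bilabial, where /pʼ/ would be expected.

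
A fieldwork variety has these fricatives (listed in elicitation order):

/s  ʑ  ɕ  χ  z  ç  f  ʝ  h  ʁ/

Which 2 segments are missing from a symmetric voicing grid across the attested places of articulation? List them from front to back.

Voiceless: /f/ (labiodental), /s/ (alveolar), /ɕ/ (alveolo-palatal), /ç/ (palatal), /χ/ (uvular), /h/ (glottal).
Voiced: /z/ (alveolar), /ʑ/ (alveolo-palatal), /ʝ/ (palatal), /ʁ/ (uvular).
Gaps, from front to back: labiodental lacks voiced (/v/); glottal lacks voiced (/ɦ/).

/v/, /ɦ/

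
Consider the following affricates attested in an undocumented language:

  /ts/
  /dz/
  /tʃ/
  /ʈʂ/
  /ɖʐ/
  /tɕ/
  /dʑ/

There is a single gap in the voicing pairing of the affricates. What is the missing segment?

alveolar: voiceless /ts/, voiced /dz/.
postalveolar: voiceless /tʃ/, voiced —.
retroflex: voiceless /ʈʂ/, voiced /ɖʐ/.
alveolo-palatal: voiceless /tɕ/, voiced /dʑ/.
The postalveolar row has no voiced member, so the gap is the voiced postalveolar affricate /dʒ/.

/dʒ/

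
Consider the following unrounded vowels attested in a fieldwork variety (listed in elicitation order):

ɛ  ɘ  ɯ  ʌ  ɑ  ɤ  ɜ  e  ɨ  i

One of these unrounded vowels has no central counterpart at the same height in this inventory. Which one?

High: /i/ ~ /ɨ/ ~ /ɯ/
High-mid: /e/ ~ /ɘ/ ~ /ɤ/
Low-mid: /ɛ/ ~ /ɜ/ ~ /ʌ/
Low: only /ɑ/ (back); no central partner.
So /ɑ/ is the unpaired segment.

/ɑ/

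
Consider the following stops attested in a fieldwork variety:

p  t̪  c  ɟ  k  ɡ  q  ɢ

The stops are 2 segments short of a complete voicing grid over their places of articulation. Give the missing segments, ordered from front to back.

bilabial: voiceless /p/, voiced —.
dental: voiceless /t̪/, voiced —.
palatal: voiceless /c/, voiced /ɟ/.
velar: voiceless /k/, voiced /ɡ/.
uvular: voiceless /q/, voiced /ɢ/.
Gaps, from front to back: bilabial lacks voiced (/b/); dental lacks voiced (/d̪/).

/b/, /d̪/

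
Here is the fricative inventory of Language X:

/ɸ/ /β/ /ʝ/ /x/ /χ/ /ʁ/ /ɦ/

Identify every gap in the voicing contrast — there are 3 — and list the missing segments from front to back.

/ç/, /ɣ/, /h/

bilabial: voiceless /ɸ/, voiced /β/.
palatal: voiceless —, voiced /ʝ/.
velar: voiceless /x/, voiced —.
uvular: voiceless /χ/, voiced /ʁ/.
glottal: voiceless —, voiced /ɦ/.
Gaps, from front to back: palatal lacks voiceless (/ç/); velar lacks voiced (/ɣ/); glottal lacks voiceless (/h/).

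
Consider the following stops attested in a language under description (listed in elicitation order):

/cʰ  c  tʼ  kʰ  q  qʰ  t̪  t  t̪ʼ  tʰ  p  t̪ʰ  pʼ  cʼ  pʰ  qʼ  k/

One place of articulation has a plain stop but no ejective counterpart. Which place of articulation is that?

bilabial: plain /p/, aspirated /pʰ/, ejective /pʼ/.
dental: plain /t̪/, aspirated /t̪ʰ/, ejective /t̪ʼ/.
alveolar: plain /t/, aspirated /tʰ/, ejective /tʼ/.
palatal: plain /c/, aspirated /cʰ/, ejective /cʼ/.
velar: plain /k/, aspirated /kʰ/, ejective —.
uvular: plain /q/, aspirated /qʰ/, ejective /qʼ/.
Every place of articulation has an ejective member except velar, where /kʼ/ would be expected.

velar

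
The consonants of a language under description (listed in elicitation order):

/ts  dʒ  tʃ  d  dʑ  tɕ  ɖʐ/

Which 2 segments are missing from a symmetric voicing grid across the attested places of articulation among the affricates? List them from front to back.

/dz/, /ʈʂ/

alveolar: voiceless /ts/, voiced —.
postalveolar: voiceless /tʃ/, voiced /dʒ/.
retroflex: voiceless —, voiced /ɖʐ/.
alveolo-palatal: voiceless /tɕ/, voiced /dʑ/.
Gaps, from front to back: alveolar lacks voiced (/dz/); retroflex lacks voiceless (/ʈʂ/).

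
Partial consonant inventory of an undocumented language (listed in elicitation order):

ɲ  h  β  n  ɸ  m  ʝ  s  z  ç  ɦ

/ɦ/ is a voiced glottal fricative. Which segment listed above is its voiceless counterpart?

The voiceless counterpart is a voiceless glottal fricative — in this inventory, /h/.

/h/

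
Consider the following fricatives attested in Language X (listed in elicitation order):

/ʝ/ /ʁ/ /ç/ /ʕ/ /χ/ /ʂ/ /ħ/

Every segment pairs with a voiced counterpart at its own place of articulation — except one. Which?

Palatal: /ç/ ~ /ʝ/
Uvular: /χ/ ~ /ʁ/
Pharyngeal: /ħ/ ~ /ʕ/
Retroflex: only /ʂ/ (voiceless); no voiced partner.
So /ʂ/ is the unpaired segment.

/ʂ/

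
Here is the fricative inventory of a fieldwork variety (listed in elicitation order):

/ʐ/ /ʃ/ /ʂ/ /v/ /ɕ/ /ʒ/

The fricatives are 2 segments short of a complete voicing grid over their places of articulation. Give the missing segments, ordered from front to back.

/f/, /ʑ/

place of articulation  voiceless  voiced  
labiodental       —         v       
postalveolar      ʃ         ʒ       
retroflex         ʂ         ʐ       
alveolo-palatal   ɕ         —       
Gaps, from front to back: labiodental lacks voiceless (/f/); alveolo-palatal lacks voiced (/ʑ/).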